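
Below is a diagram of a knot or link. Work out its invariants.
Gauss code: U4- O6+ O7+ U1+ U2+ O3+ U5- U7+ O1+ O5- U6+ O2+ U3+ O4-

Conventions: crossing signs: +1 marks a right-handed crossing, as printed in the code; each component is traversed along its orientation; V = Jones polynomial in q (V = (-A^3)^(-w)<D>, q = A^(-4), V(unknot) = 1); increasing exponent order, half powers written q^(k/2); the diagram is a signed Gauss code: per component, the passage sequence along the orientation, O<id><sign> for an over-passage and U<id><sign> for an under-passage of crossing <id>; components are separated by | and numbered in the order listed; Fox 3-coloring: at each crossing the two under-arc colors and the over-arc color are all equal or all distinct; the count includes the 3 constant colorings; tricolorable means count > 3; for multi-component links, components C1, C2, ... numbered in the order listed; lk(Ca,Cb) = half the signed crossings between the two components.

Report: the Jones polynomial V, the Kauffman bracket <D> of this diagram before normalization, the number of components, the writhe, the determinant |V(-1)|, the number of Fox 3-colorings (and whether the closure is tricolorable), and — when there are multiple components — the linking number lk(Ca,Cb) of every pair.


Jones polynomial: V(q) = q - q^2 + 2q^3 - q^4 + q^5 - q^6
<D> = A^-15 - A^-11 + A^-7 - 2A^-3 + A - A^5; writhe +3
components 1, writhe +3 (7 crossings)
3-colorings: 3 of 3^7, det 7 — not tricolorable
note: V spans 5 powers of q: at least 5 crossings in any diagram


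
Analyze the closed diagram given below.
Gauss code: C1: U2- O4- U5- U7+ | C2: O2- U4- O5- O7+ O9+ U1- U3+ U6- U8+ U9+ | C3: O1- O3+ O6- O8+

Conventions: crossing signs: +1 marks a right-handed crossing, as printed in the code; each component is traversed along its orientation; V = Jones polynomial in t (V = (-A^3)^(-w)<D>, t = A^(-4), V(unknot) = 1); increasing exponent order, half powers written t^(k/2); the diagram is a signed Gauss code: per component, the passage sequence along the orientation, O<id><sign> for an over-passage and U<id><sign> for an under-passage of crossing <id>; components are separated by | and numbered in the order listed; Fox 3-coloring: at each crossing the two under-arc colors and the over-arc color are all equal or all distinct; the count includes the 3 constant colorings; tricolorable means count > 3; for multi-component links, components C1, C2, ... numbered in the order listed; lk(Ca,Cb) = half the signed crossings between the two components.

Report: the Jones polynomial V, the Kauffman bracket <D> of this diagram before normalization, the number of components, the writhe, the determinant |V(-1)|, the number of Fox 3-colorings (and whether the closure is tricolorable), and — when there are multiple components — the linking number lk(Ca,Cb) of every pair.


V(t) = t^-3 + t^-2 + t^-1 + 1
bracket: -A^-3 - A - A^5 - A^9, w = -1
3 components, writhe -1, over 9 crossings
lk(C1,C2) = -1
linking number lk(C1,C3) = 0
lk(C2,C3): 0
det 0, colorings 9 of 3^10 — tricolorable
observation: |V(-1)| = 0: so tricolorable, since 3 divides 0


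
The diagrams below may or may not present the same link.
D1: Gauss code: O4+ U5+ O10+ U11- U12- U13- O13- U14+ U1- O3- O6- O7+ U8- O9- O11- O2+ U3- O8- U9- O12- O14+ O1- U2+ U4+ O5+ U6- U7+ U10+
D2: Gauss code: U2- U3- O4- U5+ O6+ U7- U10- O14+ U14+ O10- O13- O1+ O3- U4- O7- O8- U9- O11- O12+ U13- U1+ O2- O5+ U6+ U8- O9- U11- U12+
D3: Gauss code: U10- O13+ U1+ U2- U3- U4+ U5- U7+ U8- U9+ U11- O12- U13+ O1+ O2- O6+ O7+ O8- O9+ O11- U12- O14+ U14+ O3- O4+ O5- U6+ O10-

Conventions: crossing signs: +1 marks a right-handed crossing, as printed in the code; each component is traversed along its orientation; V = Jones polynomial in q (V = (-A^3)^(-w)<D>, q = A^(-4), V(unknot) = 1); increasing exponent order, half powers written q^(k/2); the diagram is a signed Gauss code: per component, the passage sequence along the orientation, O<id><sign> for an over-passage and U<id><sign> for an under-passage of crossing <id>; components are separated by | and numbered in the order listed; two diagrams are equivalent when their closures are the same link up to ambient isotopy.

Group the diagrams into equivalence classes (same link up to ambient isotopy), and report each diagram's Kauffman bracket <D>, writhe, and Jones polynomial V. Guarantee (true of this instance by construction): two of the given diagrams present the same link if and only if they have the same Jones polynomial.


equivalence classes: {D1} | {D2} | {D3}
D1 (bracket -A^-18 + A^-14 - A^-10 + 3A^-6 - A^-2 + A^2 - A^6; 14 crossings at w = -2): V = -q^-3 + q^-2 - q^-1 + 3 - q + q^2 - q^3
V(D2) = q^-7 - 2q^-6 + 2q^-5 - 3q^-4 + 3q^-3 - 2q^-2 + 2q^-1  (w -4, c 14, <D> = 2A^-8 - 2A^-4 + 3 - 3A^4 + 2A^8 - 2A^12 + A^16)
D3 (bracket A^-8 - A^-4 + 1 - A^4 + A^8; 14 crossings at w = 0): V = q^-2 - q^-1 + 1 - q + q^2
key observation: comparing 3 Jones polynomials yields 3 groups


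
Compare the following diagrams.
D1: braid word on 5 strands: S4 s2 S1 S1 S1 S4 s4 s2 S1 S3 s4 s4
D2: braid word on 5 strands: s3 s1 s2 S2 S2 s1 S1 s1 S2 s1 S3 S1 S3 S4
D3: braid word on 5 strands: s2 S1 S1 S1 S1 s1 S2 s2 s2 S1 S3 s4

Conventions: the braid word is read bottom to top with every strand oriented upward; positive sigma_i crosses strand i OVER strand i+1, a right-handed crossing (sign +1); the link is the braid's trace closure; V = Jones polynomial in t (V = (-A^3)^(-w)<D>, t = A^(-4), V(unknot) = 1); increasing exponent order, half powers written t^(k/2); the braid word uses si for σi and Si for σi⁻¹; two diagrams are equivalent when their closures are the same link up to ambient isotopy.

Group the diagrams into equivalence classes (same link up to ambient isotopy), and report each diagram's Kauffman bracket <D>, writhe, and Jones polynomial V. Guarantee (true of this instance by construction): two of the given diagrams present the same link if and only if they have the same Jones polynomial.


grouping into links: {D1, D3} | {D2}
V(D1) = t^-5 - 2t^-4 + 2t^-3 - 2t^-2 + 2t^-1 - 1 + t  (w -2, c 12, <D> = A^-10 - A^-6 + 2A^-2 - 2A^2 + 2A^6 - 2A^10 + A^14)
V(D2) = t^-2 - t^-1 + 1 - t + t^2  (w -2, c 14, <D> = A^-14 - A^-10 + A^-6 - A^-2 + A^2)
D3 (bracket A^-10 - A^-6 + 2A^-2 - 2A^2 + 2A^6 - 2A^10 + A^14; 12 crossings at w = -2): V = t^-5 - 2t^-4 + 2t^-3 - 2t^-2 + 2t^-1 - 1 + t
why: comparing 3 Jones polynomials yields 2 groups


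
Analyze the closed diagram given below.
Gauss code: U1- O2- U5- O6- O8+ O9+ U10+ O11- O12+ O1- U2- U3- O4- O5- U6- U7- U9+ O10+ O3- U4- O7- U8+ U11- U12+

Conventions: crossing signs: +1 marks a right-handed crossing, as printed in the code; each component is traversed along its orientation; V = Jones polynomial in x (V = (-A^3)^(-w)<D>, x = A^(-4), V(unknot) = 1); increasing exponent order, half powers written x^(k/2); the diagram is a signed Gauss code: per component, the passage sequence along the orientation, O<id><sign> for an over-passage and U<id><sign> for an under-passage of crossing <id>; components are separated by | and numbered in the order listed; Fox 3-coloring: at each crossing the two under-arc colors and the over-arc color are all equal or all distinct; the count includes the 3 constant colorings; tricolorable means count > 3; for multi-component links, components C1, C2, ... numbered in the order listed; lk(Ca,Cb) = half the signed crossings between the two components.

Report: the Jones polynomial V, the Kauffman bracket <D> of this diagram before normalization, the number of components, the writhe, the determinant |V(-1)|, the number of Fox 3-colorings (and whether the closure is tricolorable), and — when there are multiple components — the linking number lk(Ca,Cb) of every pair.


V = x^-7 - 2x^-6 + 2x^-5 - 3x^-4 + 3x^-3 - 2x^-2 + 2x^-1
<D> = 2A^-8 - 2A^-4 + 3 - 3A^4 + 2A^8 - 2A^12 + A^16 (w = -4)
1 component over 12 crossings, w = -4
9 Fox colorings among 3^12, |V(-1)| = 15: tricolorable
why: w = -4 shifts under R1 moves; the (-A^3)^(4) factor cancels that in V


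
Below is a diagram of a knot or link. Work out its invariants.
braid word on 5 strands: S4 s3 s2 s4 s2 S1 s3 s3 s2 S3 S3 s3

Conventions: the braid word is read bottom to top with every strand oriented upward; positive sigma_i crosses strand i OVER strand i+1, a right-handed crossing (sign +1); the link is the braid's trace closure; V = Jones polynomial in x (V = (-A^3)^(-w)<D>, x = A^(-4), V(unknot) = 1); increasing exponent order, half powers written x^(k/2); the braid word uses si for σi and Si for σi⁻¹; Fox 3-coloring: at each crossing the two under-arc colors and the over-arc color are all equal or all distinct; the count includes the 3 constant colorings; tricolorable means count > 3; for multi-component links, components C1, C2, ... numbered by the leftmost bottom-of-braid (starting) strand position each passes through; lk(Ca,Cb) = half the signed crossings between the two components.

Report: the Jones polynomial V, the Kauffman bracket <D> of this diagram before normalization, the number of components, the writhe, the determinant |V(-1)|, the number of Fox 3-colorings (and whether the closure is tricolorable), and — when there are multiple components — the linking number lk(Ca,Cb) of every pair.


V = x - x^2 + 2x^3 - x^4 + x^5 - x^6
<D> = -A^-12 + A^-8 - A^-4 + 2 - A^4 + A^8 (w = +4)
1 component over 12 crossings, w = +4
3 Fox colorings among 3^12, |V(-1)| = 7: not tricolorable
why: the word shrinks to σ4⁻¹ σ3 σ2 σ4 σ2 σ1⁻¹ σ3 σ3 σ2 σ3⁻¹ after cancelling


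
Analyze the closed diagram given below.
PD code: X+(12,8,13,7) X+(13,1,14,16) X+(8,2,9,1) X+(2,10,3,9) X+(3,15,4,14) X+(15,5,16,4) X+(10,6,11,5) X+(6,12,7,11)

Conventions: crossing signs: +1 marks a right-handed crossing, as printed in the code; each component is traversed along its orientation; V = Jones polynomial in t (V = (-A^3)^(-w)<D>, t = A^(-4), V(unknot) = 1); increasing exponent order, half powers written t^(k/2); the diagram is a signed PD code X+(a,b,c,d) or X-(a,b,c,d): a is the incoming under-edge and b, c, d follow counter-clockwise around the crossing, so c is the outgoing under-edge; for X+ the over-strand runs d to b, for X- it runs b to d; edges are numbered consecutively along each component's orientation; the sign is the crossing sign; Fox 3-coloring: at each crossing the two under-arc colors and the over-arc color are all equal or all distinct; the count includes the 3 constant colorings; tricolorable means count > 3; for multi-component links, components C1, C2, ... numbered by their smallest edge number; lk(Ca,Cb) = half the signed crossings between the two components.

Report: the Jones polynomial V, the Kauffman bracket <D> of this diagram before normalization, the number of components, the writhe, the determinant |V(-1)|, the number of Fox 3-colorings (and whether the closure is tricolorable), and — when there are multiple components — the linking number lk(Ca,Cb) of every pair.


V = t^3 + t^5 - t^8
<D> = -A^-8 + A^4 + A^12 (w = +8)
1 component over 8 crossings, w = +8
9 Fox colorings among 3^8, |V(-1)| = 3: tricolorable
why: |V(-1)| = 3: so tricolorable, since 3 divides 3


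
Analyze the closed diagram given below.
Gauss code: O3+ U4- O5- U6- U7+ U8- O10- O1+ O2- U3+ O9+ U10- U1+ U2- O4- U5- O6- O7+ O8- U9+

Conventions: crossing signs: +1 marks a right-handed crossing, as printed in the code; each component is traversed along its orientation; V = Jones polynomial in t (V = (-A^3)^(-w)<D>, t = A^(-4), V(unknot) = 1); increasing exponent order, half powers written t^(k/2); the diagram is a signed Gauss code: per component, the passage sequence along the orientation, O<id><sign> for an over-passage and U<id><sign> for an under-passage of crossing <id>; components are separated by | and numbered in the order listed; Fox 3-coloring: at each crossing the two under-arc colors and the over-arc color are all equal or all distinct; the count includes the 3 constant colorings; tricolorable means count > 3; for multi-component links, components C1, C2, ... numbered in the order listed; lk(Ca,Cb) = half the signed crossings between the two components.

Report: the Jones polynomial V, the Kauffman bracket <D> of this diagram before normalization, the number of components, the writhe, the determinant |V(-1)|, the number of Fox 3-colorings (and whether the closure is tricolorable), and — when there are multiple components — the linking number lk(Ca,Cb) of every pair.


Jones polynomial: V(t) = t^-5 - 2t^-4 + 2t^-3 - 2t^-2 + 2t^-1 - 1 + t
<D> = A^-10 - A^-6 + 2A^-2 - 2A^2 + 2A^6 - 2A^10 + A^14; writhe -2
components 1, writhe -2 (10 crossings)
3-colorings: 3 of 3^10, det 11 — not tricolorable
note: det 11 = |V(-1)|; not divisible by 3, so not tricolorable


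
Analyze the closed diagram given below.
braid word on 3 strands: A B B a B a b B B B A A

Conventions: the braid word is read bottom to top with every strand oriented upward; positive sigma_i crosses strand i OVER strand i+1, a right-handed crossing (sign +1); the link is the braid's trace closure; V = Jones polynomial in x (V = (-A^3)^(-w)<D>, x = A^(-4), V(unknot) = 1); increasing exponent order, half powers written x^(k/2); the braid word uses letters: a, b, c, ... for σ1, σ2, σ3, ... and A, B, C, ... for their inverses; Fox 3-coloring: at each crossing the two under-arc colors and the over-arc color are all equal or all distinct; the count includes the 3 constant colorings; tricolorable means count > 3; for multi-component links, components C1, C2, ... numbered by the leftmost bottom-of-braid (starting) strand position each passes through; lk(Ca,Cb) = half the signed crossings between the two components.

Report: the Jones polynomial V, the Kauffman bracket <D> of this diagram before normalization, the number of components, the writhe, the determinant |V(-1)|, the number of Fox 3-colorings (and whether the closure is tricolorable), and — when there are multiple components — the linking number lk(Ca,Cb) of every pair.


Jones polynomial: V(x) = x^-10 - 4x^-9 + 6x^-8 - 8x^-7 + 9x^-6 - 8x^-5 + 7x^-4 - 4x^-3 + 2x^-2
<D> = 2A^-10 - 4A^-6 + 7A^-2 - 8A^2 + 9A^6 - 8A^10 + 6A^14 - 4A^18 + A^22; writhe -6
components 1, writhe -6 (12 crossings)
3-colorings: 3 of 3^12, det 49 — not tricolorable
note: w = -6 (over 12 crossings) is diagram-only; (-A^3)^(6) removes it from V


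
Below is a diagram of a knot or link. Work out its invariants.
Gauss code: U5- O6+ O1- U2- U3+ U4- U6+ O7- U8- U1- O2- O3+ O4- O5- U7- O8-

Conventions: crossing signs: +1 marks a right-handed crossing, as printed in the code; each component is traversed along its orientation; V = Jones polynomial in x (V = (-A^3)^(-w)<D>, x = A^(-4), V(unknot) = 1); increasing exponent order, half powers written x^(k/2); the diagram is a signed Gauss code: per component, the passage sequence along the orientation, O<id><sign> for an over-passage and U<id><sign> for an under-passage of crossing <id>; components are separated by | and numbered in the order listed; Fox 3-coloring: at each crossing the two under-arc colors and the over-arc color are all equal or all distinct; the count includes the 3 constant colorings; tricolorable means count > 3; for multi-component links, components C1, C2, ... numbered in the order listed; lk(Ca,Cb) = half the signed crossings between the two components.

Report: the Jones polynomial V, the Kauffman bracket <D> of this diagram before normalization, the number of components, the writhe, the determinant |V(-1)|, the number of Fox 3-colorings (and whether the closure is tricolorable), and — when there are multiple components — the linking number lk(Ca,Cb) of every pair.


Jones polynomial: V(x) = -x^-6 + x^-5 - x^-4 + 2x^-3 - x^-2 + x^-1
<D> = A^-8 - A^-4 + 2 - A^4 + A^8 - A^12; writhe -4
components 1, writhe -4 (8 crossings)
3-colorings: 3 of 3^8, det 7 — not tricolorable
note: w = -4 (over 8 crossings) is diagram-only; (-A^3)^(4) removes it from V


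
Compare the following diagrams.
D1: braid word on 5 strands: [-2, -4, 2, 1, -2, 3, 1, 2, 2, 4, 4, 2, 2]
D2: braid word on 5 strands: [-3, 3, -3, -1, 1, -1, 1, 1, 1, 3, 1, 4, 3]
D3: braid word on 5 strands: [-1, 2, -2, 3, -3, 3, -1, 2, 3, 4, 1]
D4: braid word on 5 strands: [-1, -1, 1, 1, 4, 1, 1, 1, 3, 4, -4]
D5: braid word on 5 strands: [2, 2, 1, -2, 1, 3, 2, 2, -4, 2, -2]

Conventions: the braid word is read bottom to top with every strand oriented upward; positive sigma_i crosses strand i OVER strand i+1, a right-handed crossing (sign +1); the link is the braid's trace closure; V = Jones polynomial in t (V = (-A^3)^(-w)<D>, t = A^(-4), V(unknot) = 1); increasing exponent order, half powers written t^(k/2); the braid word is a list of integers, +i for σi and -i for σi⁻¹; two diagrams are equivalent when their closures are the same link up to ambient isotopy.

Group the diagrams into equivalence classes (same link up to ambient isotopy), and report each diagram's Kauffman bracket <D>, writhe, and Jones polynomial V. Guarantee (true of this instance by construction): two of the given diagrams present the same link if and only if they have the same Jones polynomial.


classes: {D1, D5} | {D2, D4} | {D3}
V(D1) = -t^(3/2) + t^(5/2) - 2t^(7/2) + 2t^(9/2) - 2t^(11/2) + t^(13/2) - t^(15/2)  [13 crossings, <D> = A^-9 - A^-5 + 2A^-1 - 2A^3 + 2A^7 - A^11 + A^15, w = +7]
V(D2) = -t^(1/2) - t^(3/2) - t^(5/2) + t^(9/2)  [13 crossings, <D> = -A^-3 + A^5 + A^9 + A^13, w = +5]
V(D3) = -t^(1/2) - t^(5/2)  (w +3, c 11, <D> = A^-1 + A^7)
V(D4) = -t^(1/2) - t^(3/2) - t^(5/2) + t^(9/2)  (w +5, c 11, <D> = -A^-3 + A^5 + A^9 + A^13)
D5 (bracket A^-15 - A^-11 + 2A^-7 - 2A^-3 + 2A - A^5 + A^9; 11 crossings at w = +5): V = -t^(3/2) + t^(5/2) - 2t^(7/2) + 2t^(9/2) - 2t^(11/2) + t^(13/2) - t^(15/2)
note: V(t) takes 3 values over 5 diagrams, fixing the grouping


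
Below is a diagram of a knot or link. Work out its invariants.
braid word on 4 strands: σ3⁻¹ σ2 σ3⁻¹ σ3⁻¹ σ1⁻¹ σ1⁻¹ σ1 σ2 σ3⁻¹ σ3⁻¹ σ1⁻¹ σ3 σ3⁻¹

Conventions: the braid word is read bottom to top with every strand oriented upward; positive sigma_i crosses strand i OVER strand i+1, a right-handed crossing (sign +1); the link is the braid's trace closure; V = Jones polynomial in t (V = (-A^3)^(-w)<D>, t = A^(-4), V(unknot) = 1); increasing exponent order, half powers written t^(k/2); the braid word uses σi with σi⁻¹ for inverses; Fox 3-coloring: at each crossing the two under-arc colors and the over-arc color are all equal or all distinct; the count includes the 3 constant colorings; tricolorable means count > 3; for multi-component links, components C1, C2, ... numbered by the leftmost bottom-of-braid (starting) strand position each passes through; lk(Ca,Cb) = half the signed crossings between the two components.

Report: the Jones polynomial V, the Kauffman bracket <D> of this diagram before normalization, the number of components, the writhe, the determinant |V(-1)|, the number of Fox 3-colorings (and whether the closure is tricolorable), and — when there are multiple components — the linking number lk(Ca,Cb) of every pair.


V(t) = -t^-9 + 2t^-8 - 4t^-7 + 6t^-6 - 6t^-5 + 6t^-4 - 5t^-3 + 4t^-2 - 2t^-1 + 1
bracket: -A^-15 + 2A^-11 - 4A^-7 + 5A^-3 - 6A + 6A^5 - 6A^9 + 4A^13 - 2A^17 + A^21, w = -5
1 component, writhe -5, over 13 crossings
det 37, colorings 3 of 3^13 — not tricolorable
observation: V spans 9 powers of t: at least 9 crossings in any diagram


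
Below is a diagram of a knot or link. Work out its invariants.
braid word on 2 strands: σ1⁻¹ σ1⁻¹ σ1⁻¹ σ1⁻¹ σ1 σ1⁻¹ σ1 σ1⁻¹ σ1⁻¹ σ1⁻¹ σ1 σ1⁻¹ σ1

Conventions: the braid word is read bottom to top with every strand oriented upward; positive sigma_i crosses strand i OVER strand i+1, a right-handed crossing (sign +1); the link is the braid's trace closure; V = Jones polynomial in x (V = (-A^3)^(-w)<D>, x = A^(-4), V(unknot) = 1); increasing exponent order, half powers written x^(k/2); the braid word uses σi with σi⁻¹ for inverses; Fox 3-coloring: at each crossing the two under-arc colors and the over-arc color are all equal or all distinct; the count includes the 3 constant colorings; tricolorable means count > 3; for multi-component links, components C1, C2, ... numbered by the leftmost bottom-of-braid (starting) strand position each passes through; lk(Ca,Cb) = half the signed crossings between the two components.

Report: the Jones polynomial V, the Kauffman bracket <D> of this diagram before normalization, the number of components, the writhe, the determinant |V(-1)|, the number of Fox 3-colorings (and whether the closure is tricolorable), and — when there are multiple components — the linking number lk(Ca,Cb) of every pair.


Jones polynomial: V(x) = -x^-7 + x^-6 - x^-5 + x^-4 + x^-2
<D> = -A^-7 - A + A^5 - A^9 + A^13; writhe -5
components 1, writhe -5 (13 crossings)
3-colorings: 3 of 3^13, det 5 — not tricolorable
note: the word shrinks to σ1⁻¹ σ1⁻¹ σ1⁻¹ σ1⁻¹ σ1⁻¹ after cancelling


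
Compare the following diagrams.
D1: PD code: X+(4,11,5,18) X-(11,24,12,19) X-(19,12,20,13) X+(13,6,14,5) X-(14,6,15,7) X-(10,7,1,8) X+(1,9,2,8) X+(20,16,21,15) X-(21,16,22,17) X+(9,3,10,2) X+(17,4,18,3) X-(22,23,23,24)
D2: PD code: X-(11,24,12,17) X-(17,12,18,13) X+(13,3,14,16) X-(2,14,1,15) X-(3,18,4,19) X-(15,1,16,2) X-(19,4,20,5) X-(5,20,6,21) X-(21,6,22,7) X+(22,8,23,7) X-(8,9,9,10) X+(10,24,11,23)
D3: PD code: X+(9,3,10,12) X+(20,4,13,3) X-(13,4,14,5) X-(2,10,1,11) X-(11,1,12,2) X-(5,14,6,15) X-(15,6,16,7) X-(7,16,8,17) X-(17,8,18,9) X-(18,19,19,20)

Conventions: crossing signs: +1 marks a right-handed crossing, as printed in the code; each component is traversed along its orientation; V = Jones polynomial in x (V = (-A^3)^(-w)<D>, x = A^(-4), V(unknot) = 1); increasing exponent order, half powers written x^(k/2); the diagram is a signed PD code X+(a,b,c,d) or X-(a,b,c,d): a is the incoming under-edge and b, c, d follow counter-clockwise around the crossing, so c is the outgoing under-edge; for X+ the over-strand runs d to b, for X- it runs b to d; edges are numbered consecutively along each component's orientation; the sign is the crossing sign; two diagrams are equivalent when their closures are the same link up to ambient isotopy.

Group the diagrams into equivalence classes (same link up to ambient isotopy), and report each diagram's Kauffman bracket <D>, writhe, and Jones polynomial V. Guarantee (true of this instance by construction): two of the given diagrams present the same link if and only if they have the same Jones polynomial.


grouping into links: {D1} | {D2, D3}
V(D1) = x^-2 + 2 + x^2  (w 0, c 12, <D> = A^-8 + 2 + A^8)
V(D2) = x^-8 - x^-7 + 2x^-6 - x^-5 + 2x^-4 + x^-2  (w -6, c 12, <D> = A^-10 + 2A^-2 - A^2 + 2A^6 - A^10 + A^14)
D3 (bracket A^-10 + 2A^-2 - A^2 + 2A^6 - A^10 + A^14; 10 crossings at w = -6): V = x^-8 - x^-7 + 2x^-6 - x^-5 + 2x^-4 + x^-2
why: 2 classes among 3 diagrams; unequal V(x) rules out equality


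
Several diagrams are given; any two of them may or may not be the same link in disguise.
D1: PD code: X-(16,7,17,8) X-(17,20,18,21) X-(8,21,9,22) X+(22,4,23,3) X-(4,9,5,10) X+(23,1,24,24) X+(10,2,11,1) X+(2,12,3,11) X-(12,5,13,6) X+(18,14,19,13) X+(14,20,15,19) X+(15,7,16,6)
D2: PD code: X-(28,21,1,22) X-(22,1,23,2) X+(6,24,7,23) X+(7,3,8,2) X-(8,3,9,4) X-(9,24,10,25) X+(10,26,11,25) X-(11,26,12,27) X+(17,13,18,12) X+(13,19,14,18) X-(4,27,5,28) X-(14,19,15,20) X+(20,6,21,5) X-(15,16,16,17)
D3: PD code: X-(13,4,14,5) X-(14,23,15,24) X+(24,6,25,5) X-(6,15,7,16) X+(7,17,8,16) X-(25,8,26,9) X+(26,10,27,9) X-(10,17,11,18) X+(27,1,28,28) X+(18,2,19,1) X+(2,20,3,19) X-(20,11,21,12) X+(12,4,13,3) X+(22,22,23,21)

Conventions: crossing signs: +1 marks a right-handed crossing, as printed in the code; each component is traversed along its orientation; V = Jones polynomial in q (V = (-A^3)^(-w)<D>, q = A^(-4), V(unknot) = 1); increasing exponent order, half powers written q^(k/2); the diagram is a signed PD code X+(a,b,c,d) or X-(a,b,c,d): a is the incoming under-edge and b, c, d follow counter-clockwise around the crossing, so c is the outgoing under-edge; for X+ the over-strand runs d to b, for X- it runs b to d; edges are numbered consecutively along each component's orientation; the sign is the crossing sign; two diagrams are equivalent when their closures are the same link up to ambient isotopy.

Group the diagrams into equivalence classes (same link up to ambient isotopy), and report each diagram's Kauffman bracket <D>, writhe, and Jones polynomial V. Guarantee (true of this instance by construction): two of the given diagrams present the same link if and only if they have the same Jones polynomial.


grouping into links: {D1, D3} | {D2}
V(D1) = -q^-3 + 2q^-2 - 2q^-1 + 3 - 2q + 2q^2 - q^3  (w +2, c 12, <D> = -A^-6 + 2A^-2 - 2A^2 + 3A^6 - 2A^10 + 2A^14 - A^18)
V(D2) = -q^-4 + q^-3 + q^-1  [14 crossings, <D> = A^-2 + A^6 - A^10, w = -2]
V(D3) = -q^-3 + 2q^-2 - 2q^-1 + 3 - 2q + 2q^2 - q^3  (w +2, c 14, <D> = -A^-6 + 2A^-2 - 2A^2 + 3A^6 - 2A^10 + 2A^14 - A^18)
key observation: 2 classes among 3 diagrams; unequal V(q) rules out equality


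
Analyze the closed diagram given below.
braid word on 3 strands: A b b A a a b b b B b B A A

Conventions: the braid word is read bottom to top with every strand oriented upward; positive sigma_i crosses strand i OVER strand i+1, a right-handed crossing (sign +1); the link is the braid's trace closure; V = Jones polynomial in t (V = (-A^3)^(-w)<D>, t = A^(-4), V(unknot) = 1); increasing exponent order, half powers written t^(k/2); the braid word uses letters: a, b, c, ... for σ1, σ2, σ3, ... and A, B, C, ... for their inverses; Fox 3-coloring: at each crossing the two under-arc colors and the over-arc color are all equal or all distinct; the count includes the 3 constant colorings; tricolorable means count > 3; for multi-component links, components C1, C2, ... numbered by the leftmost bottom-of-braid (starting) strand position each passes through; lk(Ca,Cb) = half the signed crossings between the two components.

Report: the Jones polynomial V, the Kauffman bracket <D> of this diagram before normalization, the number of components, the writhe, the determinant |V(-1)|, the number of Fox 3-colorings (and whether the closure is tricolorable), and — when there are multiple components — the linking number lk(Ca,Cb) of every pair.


V = 2 + t^2 + t^4
<D> = A^-10 + A^-2 + 2A^6 (w = +2)
3 components over 14 crossings, w = +2
lk(C1,C2): -1
lk(C1,C3) = +1
linking number lk(C2,C3) = +1
3 Fox colorings among 3^14, |V(-1)| = 4: not tricolorable
why: det 4 = |V(-1)|; not divisible by 3, so not tricolorable


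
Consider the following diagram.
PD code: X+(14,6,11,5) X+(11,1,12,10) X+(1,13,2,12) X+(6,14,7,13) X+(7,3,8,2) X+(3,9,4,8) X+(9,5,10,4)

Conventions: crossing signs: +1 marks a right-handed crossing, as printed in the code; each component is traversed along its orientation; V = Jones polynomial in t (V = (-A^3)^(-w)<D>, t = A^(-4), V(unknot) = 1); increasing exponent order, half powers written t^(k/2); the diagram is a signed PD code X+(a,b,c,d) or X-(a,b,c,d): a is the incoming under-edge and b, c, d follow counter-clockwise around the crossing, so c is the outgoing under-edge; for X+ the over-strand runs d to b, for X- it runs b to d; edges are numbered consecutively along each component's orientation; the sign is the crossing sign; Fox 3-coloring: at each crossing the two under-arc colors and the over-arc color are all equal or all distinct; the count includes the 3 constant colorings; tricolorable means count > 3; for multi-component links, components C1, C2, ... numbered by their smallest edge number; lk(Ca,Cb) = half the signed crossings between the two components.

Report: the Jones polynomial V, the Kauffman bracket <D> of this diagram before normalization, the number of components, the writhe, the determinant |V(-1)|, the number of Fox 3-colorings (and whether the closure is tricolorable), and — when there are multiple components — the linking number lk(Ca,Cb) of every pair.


V(t) = -t^(5/2) - t^(9/2) - t^(13/2) + t^(15/2)
bracket: -A^-9 + A^-5 + A^3 + A^11, w = +7
2 components, writhe +7, over 7 crossings
lk(C1,C2) = +2
det 4, colorings 3 of 3^7 — not tricolorable
observation: the 1 component pair carries total linking +2


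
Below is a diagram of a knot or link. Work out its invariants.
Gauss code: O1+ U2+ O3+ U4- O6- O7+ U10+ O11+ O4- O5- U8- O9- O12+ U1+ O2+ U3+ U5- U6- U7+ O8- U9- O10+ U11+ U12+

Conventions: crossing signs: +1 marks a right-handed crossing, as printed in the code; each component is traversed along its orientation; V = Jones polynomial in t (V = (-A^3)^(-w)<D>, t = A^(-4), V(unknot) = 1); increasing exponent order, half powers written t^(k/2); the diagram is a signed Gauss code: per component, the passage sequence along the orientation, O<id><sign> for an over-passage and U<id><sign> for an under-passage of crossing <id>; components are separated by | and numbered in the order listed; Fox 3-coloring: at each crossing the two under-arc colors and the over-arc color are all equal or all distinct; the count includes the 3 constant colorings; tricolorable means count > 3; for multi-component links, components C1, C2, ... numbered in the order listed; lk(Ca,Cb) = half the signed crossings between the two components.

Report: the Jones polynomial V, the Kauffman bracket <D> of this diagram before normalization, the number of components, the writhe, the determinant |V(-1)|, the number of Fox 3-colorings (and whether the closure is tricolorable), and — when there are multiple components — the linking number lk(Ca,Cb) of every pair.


Jones polynomial: V(t) = -t^-2 + 2t^-1 - 2 + 4t - 4t^2 + 4t^3 - 3t^4 + 2t^5 - t^6
<D> = -A^-18 + 2A^-14 - 3A^-10 + 4A^-6 - 4A^-2 + 4A^2 - 2A^6 + 2A^10 - A^14; writhe +2
components 1, writhe +2 (12 crossings)
3-colorings: 3 of 3^12, det 23 — not tricolorable
note: det 23 = |V(-1)|; not divisible by 3, so not tricolorable


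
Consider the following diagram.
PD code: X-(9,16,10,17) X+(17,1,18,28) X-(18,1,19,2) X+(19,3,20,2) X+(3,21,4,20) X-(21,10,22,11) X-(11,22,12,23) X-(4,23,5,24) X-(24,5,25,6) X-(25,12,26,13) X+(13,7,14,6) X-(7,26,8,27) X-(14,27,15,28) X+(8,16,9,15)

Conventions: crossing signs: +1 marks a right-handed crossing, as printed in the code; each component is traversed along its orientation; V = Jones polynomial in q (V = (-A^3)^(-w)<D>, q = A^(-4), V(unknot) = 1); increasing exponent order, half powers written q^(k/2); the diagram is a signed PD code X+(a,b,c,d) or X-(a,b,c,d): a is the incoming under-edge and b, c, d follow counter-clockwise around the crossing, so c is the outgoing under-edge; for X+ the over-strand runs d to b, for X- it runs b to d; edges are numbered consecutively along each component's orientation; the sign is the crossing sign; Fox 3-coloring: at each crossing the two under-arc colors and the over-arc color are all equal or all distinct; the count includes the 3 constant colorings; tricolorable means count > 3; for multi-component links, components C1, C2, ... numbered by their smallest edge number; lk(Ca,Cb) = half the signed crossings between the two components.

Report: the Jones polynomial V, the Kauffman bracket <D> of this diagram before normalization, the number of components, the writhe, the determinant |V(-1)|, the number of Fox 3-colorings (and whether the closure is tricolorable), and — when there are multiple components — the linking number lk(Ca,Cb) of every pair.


Jones polynomial: V(q) = q^-7 - 2q^-6 + 2q^-5 - 3q^-4 + 3q^-3 - 2q^-2 + 2q^-1
<D> = 2A^-8 - 2A^-4 + 3 - 3A^4 + 2A^8 - 2A^12 + A^16; writhe -4
components 1, writhe -4 (14 crossings)
3-colorings: 9 of 3^14, det 15 — tricolorable
note: w = -4 (over 14 crossings) is diagram-only; (-A^3)^(4) removes it from V


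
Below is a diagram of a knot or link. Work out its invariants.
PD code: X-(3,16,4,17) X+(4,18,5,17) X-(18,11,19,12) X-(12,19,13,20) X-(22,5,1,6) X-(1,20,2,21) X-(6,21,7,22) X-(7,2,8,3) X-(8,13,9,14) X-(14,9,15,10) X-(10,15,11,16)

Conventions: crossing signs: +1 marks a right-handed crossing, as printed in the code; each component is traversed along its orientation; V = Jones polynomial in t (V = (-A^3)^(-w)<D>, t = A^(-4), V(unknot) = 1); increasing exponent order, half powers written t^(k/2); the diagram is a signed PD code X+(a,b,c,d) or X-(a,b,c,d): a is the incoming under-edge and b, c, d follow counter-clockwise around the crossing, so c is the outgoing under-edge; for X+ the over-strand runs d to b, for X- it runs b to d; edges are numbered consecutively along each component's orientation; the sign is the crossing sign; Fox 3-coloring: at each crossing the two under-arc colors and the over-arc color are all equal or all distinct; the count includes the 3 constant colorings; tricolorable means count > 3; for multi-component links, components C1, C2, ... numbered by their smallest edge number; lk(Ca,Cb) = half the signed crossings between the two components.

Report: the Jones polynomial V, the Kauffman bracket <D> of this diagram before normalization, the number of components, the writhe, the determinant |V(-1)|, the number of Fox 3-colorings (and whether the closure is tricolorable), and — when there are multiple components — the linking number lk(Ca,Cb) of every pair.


V = t^-11 - 2t^-10 + 2t^-9 - 3t^-8 + 2t^-7 - 2t^-6 + 2t^-5 + t^-3
<D> = -A^-15 - 2A^-7 + 2A^-3 - 2A + 3A^5 - 2A^9 + 2A^13 - A^17 (w = -9)
1 component over 11 crossings, w = -9
9 Fox colorings among 3^11, |V(-1)| = 15: tricolorable
why: w = -9 (over 11 crossings) is diagram-only; (-A^3)^(9) removes it from V


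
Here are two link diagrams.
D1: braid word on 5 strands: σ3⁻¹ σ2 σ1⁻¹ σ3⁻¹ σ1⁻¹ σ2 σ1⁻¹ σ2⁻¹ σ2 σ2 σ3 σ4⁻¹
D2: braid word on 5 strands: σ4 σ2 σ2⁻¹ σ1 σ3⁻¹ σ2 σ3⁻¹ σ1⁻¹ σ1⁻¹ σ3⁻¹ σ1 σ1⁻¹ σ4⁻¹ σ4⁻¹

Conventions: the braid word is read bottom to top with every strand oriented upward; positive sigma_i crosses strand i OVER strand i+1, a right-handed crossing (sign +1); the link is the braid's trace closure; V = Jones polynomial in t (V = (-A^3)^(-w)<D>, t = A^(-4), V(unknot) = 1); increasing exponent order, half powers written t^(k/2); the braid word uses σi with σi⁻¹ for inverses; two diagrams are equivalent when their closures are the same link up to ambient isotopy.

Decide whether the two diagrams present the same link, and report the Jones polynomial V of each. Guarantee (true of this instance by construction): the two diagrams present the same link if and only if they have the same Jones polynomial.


equivalent: no
V(D1) = -t^-3 + 2t^-2 - 2t^-1 + 3 - 2t + 2t^2 - t^3  (w -2, c 12, <D> = -A^-18 + 2A^-14 - 2A^-10 + 3A^-6 - 2A^-2 + 2A^2 - A^6)
D2 (bracket A^-8 + 1 - A^4; 14 crossings at w = -4): V = -t^-4 + t^-3 + t^-1
why: 2 values of V(t) split the 2 diagrams


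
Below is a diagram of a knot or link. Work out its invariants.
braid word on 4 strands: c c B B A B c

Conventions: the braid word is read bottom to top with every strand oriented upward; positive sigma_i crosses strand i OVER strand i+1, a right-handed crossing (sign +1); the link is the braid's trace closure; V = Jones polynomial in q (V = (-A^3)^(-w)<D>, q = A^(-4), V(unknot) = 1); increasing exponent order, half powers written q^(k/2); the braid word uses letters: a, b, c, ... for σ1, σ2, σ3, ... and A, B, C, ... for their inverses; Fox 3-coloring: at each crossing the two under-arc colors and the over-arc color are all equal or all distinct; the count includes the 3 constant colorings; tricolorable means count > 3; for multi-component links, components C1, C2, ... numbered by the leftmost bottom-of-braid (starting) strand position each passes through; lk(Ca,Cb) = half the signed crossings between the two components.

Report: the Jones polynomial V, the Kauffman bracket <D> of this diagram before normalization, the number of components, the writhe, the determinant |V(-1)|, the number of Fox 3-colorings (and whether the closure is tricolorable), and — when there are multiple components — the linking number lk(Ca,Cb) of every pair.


V(q) = -q^-3 + q^-2 - q^-1 + 3 - q + q^2 - q^3
bracket: A^-15 - A^-11 + A^-7 - 3A^-3 + A - A^5 + A^9, w = -1
1 component, writhe -1, over 7 crossings
det 9, colorings 27 of 3^7 — tricolorable
observation: palindromic: swapping q for 1/q fixes V


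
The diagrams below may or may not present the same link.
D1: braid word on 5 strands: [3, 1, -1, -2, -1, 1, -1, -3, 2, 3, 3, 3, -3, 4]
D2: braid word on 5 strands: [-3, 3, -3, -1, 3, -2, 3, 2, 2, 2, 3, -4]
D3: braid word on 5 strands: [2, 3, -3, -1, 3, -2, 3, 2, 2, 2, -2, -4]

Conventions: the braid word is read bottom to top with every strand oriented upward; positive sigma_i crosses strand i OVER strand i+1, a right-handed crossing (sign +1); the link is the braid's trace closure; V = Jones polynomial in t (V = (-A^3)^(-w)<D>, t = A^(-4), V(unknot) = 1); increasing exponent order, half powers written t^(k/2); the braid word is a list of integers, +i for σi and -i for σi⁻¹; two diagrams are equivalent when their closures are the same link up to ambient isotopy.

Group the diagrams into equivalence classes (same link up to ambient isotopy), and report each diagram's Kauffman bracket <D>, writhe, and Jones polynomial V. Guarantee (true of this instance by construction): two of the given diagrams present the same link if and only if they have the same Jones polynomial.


classes: {D1} | {D2, D3}
V(D1) = t + t^3 - t^4  [14 crossings, <D> = -A^-10 + A^-6 + A^2, w = +2]
V(D2) = t - t^2 + 2t^3 - t^4 + t^5 - t^6  [12 crossings, <D> = -A^-18 + A^-14 - A^-10 + 2A^-6 - A^-2 + A^2, w = +2]
V(D3) = t - t^2 + 2t^3 - t^4 + t^5 - t^6  [12 crossings, <D> = -A^-18 + A^-14 - A^-10 + 2A^-6 - A^-2 + A^2, w = +2]
note: 2 values of V(t) split the 3 diagrams


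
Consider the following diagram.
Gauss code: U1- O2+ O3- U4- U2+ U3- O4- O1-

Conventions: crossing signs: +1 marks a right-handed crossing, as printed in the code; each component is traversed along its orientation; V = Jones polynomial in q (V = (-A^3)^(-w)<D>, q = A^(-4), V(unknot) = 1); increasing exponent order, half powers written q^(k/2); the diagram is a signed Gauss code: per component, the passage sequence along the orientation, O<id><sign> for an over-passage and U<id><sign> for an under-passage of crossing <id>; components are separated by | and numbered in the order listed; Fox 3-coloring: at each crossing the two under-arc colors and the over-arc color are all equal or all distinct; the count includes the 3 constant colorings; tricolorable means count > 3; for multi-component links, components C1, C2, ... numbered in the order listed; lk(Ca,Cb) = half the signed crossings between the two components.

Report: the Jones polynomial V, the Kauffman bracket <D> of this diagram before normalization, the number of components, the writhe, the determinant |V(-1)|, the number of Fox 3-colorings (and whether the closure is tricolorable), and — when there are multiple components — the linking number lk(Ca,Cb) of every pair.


V = 1
<D> = A^-6 (w = -2)
1 component over 4 crossings, w = -2
3 Fox colorings among 3^4, |V(-1)| = 1: not tricolorable
why: w = -2 shifts under R1 moves; the (-A^3)^(2) factor cancels that in V


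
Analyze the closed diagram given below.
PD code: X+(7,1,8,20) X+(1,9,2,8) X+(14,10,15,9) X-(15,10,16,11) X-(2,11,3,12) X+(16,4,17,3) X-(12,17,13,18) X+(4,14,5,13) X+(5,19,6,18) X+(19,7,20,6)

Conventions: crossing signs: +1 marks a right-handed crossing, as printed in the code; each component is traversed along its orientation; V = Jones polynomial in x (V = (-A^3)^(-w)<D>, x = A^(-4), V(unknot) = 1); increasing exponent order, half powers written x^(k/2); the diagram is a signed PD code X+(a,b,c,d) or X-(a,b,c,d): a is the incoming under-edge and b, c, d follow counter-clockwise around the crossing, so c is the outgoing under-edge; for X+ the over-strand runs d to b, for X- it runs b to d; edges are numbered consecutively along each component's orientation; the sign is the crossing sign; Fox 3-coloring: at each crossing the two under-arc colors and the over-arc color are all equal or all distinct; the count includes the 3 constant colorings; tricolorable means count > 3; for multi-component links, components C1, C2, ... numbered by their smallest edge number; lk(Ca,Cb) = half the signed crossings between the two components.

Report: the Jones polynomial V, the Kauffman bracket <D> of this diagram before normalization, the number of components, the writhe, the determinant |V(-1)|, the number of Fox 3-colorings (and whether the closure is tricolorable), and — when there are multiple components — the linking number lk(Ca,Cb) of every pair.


V = x - x^2 + 2x^3 - x^4 + x^5 - x^6
<D> = -A^-12 + A^-8 - A^-4 + 2 - A^4 + A^8 (w = +4)
1 component over 10 crossings, w = +4
3 Fox colorings among 3^10, |V(-1)| = 7: not tricolorable
why: w = +4 (over 10 crossings) is diagram-only; (-A^3)^(-4) removes it from V
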